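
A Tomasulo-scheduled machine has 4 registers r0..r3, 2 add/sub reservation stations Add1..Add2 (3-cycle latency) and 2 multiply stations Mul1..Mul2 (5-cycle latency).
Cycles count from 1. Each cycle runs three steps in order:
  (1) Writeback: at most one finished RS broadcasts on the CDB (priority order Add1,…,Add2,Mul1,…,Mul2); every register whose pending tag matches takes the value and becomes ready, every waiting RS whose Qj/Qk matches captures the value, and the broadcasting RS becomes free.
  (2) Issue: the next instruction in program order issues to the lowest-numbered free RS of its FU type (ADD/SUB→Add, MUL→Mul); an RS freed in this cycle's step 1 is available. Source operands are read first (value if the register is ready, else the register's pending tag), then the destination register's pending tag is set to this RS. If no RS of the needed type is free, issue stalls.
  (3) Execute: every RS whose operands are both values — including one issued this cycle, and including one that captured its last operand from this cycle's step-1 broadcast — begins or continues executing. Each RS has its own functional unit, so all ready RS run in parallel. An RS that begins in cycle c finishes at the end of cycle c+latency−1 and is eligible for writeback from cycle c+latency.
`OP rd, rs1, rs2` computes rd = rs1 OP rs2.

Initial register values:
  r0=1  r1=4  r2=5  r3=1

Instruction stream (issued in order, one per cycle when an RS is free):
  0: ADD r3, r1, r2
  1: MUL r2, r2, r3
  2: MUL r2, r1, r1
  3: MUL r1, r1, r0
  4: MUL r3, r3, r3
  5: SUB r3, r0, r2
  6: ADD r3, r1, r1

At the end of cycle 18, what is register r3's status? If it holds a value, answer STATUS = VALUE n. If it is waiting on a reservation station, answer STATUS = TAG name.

cycle 1: issue ADD r3<-Add1 // r0:1,r1:4,r2:5,r3:Add1
cycle 2: issue MUL r2<-Mul1 // r0:1,r1:4,r2:Mul1,r3:Add1
cycle 3: issue MUL r2<-Mul2 // r0:1,r1:4,r2:Mul2,r3:Add1
cycle 4: CDB Add1=9; stall // r0:1,r1:4,r2:Mul2,r3:9
cycle 5: stall // r0:1,r1:4,r2:Mul2,r3:9
cycle 6: stall // r0:1,r1:4,r2:Mul2,r3:9
cycle 7: stall // r0:1,r1:4,r2:Mul2,r3:9
cycle 8: CDB Mul2=16; issue MUL r1<-Mul2 // r0:1,r1:Mul2,r2:16,r3:9
cycle 9: CDB Mul1=45; issue MUL r3<-Mul1 // r0:1,r1:Mul2,r2:16,r3:Mul1
cycle 10: issue SUB r3<-Add1 // r0:1,r1:Mul2,r2:16,r3:Add1
cycle 11: issue ADD r3<-Add2 // r0:1,r1:Mul2,r2:16,r3:Add2
cycle 12: - // r0:1,r1:Mul2,r2:16,r3:Add2
cycle 13: CDB Add1=-15 // r0:1,r1:Mul2,r2:16,r3:Add2
cycle 14: CDB Mul1=81 // r0:1,r1:Mul2,r2:16,r3:Add2
cycle 15: CDB Mul2=4 // r0:1,r1:4,r2:16,r3:Add2
cycle 16: - // r0:1,r1:4,r2:16,r3:Add2
cycle 17: - // r0:1,r1:4,r2:16,r3:Add2
cycle 18: CDB Add2=8 // r0:1,r1:4,r2:16,r3:8

STATUS = VALUE 8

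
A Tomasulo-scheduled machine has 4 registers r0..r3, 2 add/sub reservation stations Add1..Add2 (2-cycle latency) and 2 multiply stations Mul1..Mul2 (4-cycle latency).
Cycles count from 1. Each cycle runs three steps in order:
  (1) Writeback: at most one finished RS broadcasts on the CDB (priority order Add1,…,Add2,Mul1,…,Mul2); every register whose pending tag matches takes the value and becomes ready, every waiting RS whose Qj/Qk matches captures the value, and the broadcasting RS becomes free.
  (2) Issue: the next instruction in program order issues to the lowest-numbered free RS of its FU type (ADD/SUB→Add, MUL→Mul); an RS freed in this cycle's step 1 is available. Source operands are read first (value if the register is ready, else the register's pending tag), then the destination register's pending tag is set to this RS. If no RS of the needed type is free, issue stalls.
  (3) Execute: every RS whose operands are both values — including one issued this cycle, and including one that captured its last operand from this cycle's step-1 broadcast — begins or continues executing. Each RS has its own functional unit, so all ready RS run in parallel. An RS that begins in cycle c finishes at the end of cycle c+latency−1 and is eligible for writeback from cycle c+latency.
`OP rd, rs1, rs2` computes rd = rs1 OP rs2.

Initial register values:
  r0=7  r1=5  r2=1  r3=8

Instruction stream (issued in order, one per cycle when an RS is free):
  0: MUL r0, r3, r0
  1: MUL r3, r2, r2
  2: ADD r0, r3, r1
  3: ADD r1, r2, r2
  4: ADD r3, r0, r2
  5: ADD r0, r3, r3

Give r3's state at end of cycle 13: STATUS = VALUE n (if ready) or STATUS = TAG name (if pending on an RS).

STATUS = VALUE 7

cycle 1: issue MUL r0<-Mul1 // r0:Mul1,r1:5,r2:1,r3:8
cycle 2: issue MUL r3<-Mul2 // r0:Mul1,r1:5,r2:1,r3:Mul2
cycle 3: issue ADD r0<-Add1 // r0:Add1,r1:5,r2:1,r3:Mul2
cycle 4: issue ADD r1<-Add2 // r0:Add1,r1:Add2,r2:1,r3:Mul2
cycle 5: CDB Mul1=56; stall // r0:Add1,r1:Add2,r2:1,r3:Mul2
cycle 6: CDB Add2=2; issue ADD r3<-Add2 // r0:Add1,r1:2,r2:1,r3:Add2
cycle 7: CDB Mul2=1; stall // r0:Add1,r1:2,r2:1,r3:Add2
cycle 8: stall // r0:Add1,r1:2,r2:1,r3:Add2
cycle 9: CDB Add1=6; issue ADD r0<-Add1 // r0:Add1,r1:2,r2:1,r3:Add2
cycle 10: - // r0:Add1,r1:2,r2:1,r3:Add2
cycle 11: CDB Add2=7 // r0:Add1,r1:2,r2:1,r3:7
cycle 12: - // r0:Add1,r1:2,r2:1,r3:7
cycle 13: CDB Add1=14 // r0:14,r1:2,r2:1,r3:7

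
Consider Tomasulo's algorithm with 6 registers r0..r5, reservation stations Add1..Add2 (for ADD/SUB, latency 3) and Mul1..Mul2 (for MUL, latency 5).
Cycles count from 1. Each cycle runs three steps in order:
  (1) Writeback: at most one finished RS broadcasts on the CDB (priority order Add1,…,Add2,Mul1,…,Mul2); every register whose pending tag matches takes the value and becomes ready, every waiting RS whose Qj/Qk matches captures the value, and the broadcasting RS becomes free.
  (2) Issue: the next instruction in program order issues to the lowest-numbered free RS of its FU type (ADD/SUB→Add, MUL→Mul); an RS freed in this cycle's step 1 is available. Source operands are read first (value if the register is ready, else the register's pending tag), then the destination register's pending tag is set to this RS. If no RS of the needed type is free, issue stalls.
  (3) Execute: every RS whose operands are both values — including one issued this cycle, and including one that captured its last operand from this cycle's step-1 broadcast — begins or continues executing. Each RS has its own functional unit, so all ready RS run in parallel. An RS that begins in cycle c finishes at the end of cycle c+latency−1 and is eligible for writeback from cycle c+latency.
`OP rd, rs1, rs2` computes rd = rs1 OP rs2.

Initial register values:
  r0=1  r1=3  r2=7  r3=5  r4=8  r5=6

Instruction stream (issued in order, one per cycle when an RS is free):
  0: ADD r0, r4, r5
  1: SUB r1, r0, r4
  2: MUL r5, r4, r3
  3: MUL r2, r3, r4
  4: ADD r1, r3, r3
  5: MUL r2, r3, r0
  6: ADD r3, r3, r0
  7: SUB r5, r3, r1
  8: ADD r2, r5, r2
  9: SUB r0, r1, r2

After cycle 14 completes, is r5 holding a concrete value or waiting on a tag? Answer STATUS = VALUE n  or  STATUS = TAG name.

STATUS = TAG Add2

c1: issue ADD r0<-Add1 | r0:Add1,r1:3,r2:7,r3:5,r4:8,r5:6
c2: issue SUB r1<-Add2 | r0:Add1,r1:Add2,r2:7,r3:5,r4:8,r5:6
c3: issue MUL r5<-Mul1 | r0:Add1,r1:Add2,r2:7,r3:5,r4:8,r5:Mul1
c4: CDB Add1=14; issue MUL r2<-Mul2 | r0:14,r1:Add2,r2:Mul2,r3:5,r4:8,r5:Mul1
c5: issue ADD r1<-Add1 | r0:14,r1:Add1,r2:Mul2,r3:5,r4:8,r5:Mul1
c6: stall | r0:14,r1:Add1,r2:Mul2,r3:5,r4:8,r5:Mul1
c7: CDB Add2=6; stall | r0:14,r1:Add1,r2:Mul2,r3:5,r4:8,r5:Mul1
c8: CDB Add1=10; stall | r0:14,r1:10,r2:Mul2,r3:5,r4:8,r5:Mul1
c9: CDB Mul1=40; issue MUL r2<-Mul1 | r0:14,r1:10,r2:Mul1,r3:5,r4:8,r5:40
c10: CDB Mul2=40; issue ADD r3<-Add1 | r0:14,r1:10,r2:Mul1,r3:Add1,r4:8,r5:40
c11: issue SUB r5<-Add2 | r0:14,r1:10,r2:Mul1,r3:Add1,r4:8,r5:Add2
c12: stall | r0:14,r1:10,r2:Mul1,r3:Add1,r4:8,r5:Add2
c13: CDB Add1=19; issue ADD r2<-Add1 | r0:14,r1:10,r2:Add1,r3:19,r4:8,r5:Add2
c14: CDB Mul1=70; stall | r0:14,r1:10,r2:Add1,r3:19,r4:8,r5:Add2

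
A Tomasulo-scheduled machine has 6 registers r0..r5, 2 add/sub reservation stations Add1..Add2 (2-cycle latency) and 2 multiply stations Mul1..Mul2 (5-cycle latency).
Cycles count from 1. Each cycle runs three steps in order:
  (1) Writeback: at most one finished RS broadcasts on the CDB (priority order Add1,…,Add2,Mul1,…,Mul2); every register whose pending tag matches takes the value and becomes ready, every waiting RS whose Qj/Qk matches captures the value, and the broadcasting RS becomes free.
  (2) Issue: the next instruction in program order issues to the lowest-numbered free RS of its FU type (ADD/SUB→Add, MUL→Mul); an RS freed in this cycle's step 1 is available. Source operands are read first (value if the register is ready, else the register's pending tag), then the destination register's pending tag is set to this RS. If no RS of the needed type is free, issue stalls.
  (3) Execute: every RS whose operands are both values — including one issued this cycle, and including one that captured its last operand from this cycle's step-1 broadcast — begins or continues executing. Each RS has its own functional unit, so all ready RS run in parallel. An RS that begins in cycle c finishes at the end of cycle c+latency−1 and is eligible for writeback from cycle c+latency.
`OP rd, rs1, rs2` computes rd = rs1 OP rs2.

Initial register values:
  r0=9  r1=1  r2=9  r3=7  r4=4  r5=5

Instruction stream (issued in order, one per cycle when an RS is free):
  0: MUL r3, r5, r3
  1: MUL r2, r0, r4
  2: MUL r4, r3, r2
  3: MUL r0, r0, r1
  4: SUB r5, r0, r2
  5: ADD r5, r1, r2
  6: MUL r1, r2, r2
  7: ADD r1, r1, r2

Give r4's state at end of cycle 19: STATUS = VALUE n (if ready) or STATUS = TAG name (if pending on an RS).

STATUS = VALUE 1260

cycle 1: issue MUL r3<-Mul1 // r0:9,r1:1,r2:9,r3:Mul1,r4:4,r5:5
cycle 2: issue MUL r2<-Mul2 // r0:9,r1:1,r2:Mul2,r3:Mul1,r4:4,r5:5
cycle 3: stall // r0:9,r1:1,r2:Mul2,r3:Mul1,r4:4,r5:5
cycle 4: stall // r0:9,r1:1,r2:Mul2,r3:Mul1,r4:4,r5:5
cycle 5: stall // r0:9,r1:1,r2:Mul2,r3:Mul1,r4:4,r5:5
cycle 6: CDB Mul1=35; issue MUL r4<-Mul1 // r0:9,r1:1,r2:Mul2,r3:35,r4:Mul1,r5:5
cycle 7: CDB Mul2=36; issue MUL r0<-Mul2 // r0:Mul2,r1:1,r2:36,r3:35,r4:Mul1,r5:5
cycle 8: issue SUB r5<-Add1 // r0:Mul2,r1:1,r2:36,r3:35,r4:Mul1,r5:Add1
cycle 9: issue ADD r5<-Add2 // r0:Mul2,r1:1,r2:36,r3:35,r4:Mul1,r5:Add2
cycle 10: stall // r0:Mul2,r1:1,r2:36,r3:35,r4:Mul1,r5:Add2
cycle 11: CDB Add2=37; stall // r0:Mul2,r1:1,r2:36,r3:35,r4:Mul1,r5:37
cycle 12: CDB Mul1=1260; issue MUL r1<-Mul1 // r0:Mul2,r1:Mul1,r2:36,r3:35,r4:1260,r5:37
cycle 13: CDB Mul2=9; issue ADD r1<-Add2 // r0:9,r1:Add2,r2:36,r3:35,r4:1260,r5:37
cycle 14: - // r0:9,r1:Add2,r2:36,r3:35,r4:1260,r5:37
cycle 15: CDB Add1=-27 // r0:9,r1:Add2,r2:36,r3:35,r4:1260,r5:37
cycle 16: - // r0:9,r1:Add2,r2:36,r3:35,r4:1260,r5:37
cycle 17: CDB Mul1=1296 // r0:9,r1:Add2,r2:36,r3:35,r4:1260,r5:37
cycle 18: - // r0:9,r1:Add2,r2:36,r3:35,r4:1260,r5:37
cycle 19: CDB Add2=1332 // r0:9,r1:1332,r2:36,r3:35,r4:1260,r5:37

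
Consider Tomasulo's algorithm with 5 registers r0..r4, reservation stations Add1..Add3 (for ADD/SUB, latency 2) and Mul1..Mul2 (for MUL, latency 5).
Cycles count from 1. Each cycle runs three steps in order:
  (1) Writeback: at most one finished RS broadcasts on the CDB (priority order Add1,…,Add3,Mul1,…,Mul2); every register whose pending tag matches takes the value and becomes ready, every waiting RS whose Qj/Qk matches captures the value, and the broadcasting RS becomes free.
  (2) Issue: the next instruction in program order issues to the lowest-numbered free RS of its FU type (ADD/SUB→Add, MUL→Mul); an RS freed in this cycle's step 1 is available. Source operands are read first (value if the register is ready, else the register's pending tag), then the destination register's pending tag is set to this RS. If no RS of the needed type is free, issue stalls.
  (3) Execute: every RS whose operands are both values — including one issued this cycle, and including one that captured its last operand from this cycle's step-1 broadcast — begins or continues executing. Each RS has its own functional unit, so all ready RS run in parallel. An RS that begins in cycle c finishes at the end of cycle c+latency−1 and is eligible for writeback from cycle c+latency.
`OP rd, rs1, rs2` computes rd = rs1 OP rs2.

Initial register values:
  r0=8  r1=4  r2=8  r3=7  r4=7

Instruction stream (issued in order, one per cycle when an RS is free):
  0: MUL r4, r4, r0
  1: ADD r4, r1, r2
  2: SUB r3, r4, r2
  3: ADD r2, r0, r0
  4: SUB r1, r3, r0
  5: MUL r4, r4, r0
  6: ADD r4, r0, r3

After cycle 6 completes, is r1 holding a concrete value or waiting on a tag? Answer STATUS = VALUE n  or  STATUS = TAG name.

c1: issue MUL r4<-Mul1 | r0:8,r1:4,r2:8,r3:7,r4:Mul1
c2: issue ADD r4<-Add1 | r0:8,r1:4,r2:8,r3:7,r4:Add1
c3: issue SUB r3<-Add2 | r0:8,r1:4,r2:8,r3:Add2,r4:Add1
c4: CDB Add1=12; issue ADD r2<-Add1 | r0:8,r1:4,r2:Add1,r3:Add2,r4:12
c5: issue SUB r1<-Add3 | r0:8,r1:Add3,r2:Add1,r3:Add2,r4:12
c6: CDB Add1=16; issue MUL r4<-Mul2 | r0:8,r1:Add3,r2:16,r3:Add2,r4:Mul2

STATUS = TAG Add3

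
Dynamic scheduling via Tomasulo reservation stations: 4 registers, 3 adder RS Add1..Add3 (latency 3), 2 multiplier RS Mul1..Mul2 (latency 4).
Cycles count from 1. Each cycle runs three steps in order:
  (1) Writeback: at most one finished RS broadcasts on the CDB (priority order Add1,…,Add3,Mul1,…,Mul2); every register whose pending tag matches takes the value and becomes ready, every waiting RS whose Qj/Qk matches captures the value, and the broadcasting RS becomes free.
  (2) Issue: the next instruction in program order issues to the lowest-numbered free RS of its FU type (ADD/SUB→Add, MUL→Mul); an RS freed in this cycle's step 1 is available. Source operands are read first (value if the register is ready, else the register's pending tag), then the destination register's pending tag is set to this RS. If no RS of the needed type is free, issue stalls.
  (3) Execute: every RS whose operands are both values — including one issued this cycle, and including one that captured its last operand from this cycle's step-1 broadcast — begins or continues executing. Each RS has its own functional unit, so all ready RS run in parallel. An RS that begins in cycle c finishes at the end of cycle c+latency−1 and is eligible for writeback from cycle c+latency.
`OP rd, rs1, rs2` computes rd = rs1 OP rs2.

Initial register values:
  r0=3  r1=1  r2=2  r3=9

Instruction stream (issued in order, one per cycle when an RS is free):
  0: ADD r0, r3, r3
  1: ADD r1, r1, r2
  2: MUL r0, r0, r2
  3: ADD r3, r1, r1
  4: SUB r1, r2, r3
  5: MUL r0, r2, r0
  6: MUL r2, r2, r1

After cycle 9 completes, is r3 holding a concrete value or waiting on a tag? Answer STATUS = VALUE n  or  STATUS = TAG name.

  c1: issue ADD r0<-Add1  regs: r0:Add1,r1:1,r2:2,r3:9
  c2: issue ADD r1<-Add2  regs: r0:Add1,r1:Add2,r2:2,r3:9
  c3: issue MUL r0<-Mul1  regs: r0:Mul1,r1:Add2,r2:2,r3:9
  c4: CDB Add1=18; issue ADD r3<-Add1  regs: r0:Mul1,r1:Add2,r2:2,r3:Add1
  c5: CDB Add2=3; issue SUB r1<-Add2  regs: r0:Mul1,r1:Add2,r2:2,r3:Add1
  c6: issue MUL r0<-Mul2  regs: r0:Mul2,r1:Add2,r2:2,r3:Add1
  c7: stall  regs: r0:Mul2,r1:Add2,r2:2,r3:Add1
  c8: CDB Add1=6; stall  regs: r0:Mul2,r1:Add2,r2:2,r3:6
  c9: CDB Mul1=36; issue MUL r2<-Mul1  regs: r0:Mul2,r1:Add2,r2:Mul1,r3:6

STATUS = VALUE 6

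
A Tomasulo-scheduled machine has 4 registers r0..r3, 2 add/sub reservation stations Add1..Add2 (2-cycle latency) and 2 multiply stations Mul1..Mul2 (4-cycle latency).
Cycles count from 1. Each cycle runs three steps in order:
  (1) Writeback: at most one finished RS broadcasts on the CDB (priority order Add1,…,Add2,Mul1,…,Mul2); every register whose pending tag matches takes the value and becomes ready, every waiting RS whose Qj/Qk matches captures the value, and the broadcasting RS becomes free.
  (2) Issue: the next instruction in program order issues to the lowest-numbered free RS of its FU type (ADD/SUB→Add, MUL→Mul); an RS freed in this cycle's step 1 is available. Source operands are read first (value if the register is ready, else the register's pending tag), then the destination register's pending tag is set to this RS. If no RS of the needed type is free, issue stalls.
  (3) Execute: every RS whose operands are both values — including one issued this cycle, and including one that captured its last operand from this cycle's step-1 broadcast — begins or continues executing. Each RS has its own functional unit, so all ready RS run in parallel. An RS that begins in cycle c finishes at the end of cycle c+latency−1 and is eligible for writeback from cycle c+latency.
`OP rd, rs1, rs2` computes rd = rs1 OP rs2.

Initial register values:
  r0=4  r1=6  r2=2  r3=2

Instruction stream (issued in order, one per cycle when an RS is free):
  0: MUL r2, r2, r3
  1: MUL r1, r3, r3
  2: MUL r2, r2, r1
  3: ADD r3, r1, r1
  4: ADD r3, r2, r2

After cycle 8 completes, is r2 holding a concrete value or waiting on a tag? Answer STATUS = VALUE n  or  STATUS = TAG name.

c1: issue MUL r2<-Mul1 | r0:4,r1:6,r2:Mul1,r3:2
c2: issue MUL r1<-Mul2 | r0:4,r1:Mul2,r2:Mul1,r3:2
c3: stall | r0:4,r1:Mul2,r2:Mul1,r3:2
c4: stall | r0:4,r1:Mul2,r2:Mul1,r3:2
c5: CDB Mul1=4; issue MUL r2<-Mul1 | r0:4,r1:Mul2,r2:Mul1,r3:2
c6: CDB Mul2=4; issue ADD r3<-Add1 | r0:4,r1:4,r2:Mul1,r3:Add1
c7: issue ADD r3<-Add2 | r0:4,r1:4,r2:Mul1,r3:Add2
c8: CDB Add1=8 | r0:4,r1:4,r2:Mul1,r3:Add2

STATUS = TAG Mul1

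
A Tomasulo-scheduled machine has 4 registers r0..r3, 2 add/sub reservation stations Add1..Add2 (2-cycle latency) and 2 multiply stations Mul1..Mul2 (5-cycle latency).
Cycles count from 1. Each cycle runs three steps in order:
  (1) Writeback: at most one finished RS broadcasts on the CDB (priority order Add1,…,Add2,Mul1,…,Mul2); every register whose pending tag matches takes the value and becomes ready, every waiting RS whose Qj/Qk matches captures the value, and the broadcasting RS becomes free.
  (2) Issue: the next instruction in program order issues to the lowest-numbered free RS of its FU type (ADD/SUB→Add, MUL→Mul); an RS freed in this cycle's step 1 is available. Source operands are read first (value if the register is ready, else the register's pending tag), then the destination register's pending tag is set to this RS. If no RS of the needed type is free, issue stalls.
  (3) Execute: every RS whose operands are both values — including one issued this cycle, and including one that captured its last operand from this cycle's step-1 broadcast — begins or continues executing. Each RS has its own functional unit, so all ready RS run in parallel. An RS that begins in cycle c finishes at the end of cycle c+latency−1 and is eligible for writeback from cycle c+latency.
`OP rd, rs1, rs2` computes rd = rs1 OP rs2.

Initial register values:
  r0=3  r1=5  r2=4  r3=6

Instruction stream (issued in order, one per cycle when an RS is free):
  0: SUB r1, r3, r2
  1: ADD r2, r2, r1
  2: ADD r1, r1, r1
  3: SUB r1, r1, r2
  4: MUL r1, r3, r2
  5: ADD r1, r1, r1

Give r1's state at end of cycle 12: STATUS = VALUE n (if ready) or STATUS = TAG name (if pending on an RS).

STATUS = TAG Add2

cycle 1: issue SUB r1<-Add1 // r0:3,r1:Add1,r2:4,r3:6
cycle 2: issue ADD r2<-Add2 // r0:3,r1:Add1,r2:Add2,r3:6
cycle 3: CDB Add1=2; issue ADD r1<-Add1 // r0:3,r1:Add1,r2:Add2,r3:6
cycle 4: stall // r0:3,r1:Add1,r2:Add2,r3:6
cycle 5: CDB Add1=4; issue SUB r1<-Add1 // r0:3,r1:Add1,r2:Add2,r3:6
cycle 6: CDB Add2=6; issue MUL r1<-Mul1 // r0:3,r1:Mul1,r2:6,r3:6
cycle 7: issue ADD r1<-Add2 // r0:3,r1:Add2,r2:6,r3:6
cycle 8: CDB Add1=-2 // r0:3,r1:Add2,r2:6,r3:6
cycle 9: - // r0:3,r1:Add2,r2:6,r3:6
cycle 10: - // r0:3,r1:Add2,r2:6,r3:6
cycle 11: CDB Mul1=36 // r0:3,r1:Add2,r2:6,r3:6
cycle 12: - // r0:3,r1:Add2,r2:6,r3:6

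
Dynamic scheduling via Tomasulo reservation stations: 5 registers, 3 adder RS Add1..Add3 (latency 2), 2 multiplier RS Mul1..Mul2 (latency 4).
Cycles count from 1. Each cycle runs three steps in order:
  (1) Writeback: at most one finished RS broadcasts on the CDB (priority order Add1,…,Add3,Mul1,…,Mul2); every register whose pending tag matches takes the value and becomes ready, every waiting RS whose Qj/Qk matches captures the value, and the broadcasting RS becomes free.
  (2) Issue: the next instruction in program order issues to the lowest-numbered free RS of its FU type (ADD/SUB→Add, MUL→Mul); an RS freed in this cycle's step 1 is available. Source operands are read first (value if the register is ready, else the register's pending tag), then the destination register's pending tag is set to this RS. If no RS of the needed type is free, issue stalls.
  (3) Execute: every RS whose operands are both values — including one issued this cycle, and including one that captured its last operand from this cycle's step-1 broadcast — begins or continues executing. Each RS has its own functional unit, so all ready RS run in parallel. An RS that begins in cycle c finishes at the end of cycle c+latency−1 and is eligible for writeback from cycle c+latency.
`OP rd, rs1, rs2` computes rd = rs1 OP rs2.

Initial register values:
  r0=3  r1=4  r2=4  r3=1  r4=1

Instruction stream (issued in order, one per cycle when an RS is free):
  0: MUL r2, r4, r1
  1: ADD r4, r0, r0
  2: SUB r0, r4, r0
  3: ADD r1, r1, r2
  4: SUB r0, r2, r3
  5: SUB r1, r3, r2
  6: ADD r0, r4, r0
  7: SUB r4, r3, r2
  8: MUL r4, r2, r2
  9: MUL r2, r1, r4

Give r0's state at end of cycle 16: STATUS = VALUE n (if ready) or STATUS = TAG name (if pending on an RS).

  c1: issue MUL r2<-Mul1  regs: r0:3,r1:4,r2:Mul1,r3:1,r4:1
  c2: issue ADD r4<-Add1  regs: r0:3,r1:4,r2:Mul1,r3:1,r4:Add1
  c3: issue SUB r0<-Add2  regs: r0:Add2,r1:4,r2:Mul1,r3:1,r4:Add1
  c4: CDB Add1=6; issue ADD r1<-Add1  regs: r0:Add2,r1:Add1,r2:Mul1,r3:1,r4:6
  c5: CDB Mul1=4; issue SUB r0<-Add3  regs: r0:Add3,r1:Add1,r2:4,r3:1,r4:6
  c6: CDB Add2=3; issue SUB r1<-Add2  regs: r0:Add3,r1:Add2,r2:4,r3:1,r4:6
  c7: CDB Add1=8; issue ADD r0<-Add1  regs: r0:Add1,r1:Add2,r2:4,r3:1,r4:6
  c8: CDB Add2=-3; issue SUB r4<-Add2  regs: r0:Add1,r1:-3,r2:4,r3:1,r4:Add2
  c9: CDB Add3=3; issue MUL r4<-Mul1  regs: r0:Add1,r1:-3,r2:4,r3:1,r4:Mul1
  c10: CDB Add2=-3; issue MUL r2<-Mul2  regs: r0:Add1,r1:-3,r2:Mul2,r3:1,r4:Mul1
  c11: CDB Add1=9  regs: r0:9,r1:-3,r2:Mul2,r3:1,r4:Mul1
  c12: -  regs: r0:9,r1:-3,r2:Mul2,r3:1,r4:Mul1
  c13: CDB Mul1=16  regs: r0:9,r1:-3,r2:Mul2,r3:1,r4:16
  c14: -  regs: r0:9,r1:-3,r2:Mul2,r3:1,r4:16
  c15: -  regs: r0:9,r1:-3,r2:Mul2,r3:1,r4:16
  c16: -  regs: r0:9,r1:-3,r2:Mul2,r3:1,r4:16

STATUS = VALUE 9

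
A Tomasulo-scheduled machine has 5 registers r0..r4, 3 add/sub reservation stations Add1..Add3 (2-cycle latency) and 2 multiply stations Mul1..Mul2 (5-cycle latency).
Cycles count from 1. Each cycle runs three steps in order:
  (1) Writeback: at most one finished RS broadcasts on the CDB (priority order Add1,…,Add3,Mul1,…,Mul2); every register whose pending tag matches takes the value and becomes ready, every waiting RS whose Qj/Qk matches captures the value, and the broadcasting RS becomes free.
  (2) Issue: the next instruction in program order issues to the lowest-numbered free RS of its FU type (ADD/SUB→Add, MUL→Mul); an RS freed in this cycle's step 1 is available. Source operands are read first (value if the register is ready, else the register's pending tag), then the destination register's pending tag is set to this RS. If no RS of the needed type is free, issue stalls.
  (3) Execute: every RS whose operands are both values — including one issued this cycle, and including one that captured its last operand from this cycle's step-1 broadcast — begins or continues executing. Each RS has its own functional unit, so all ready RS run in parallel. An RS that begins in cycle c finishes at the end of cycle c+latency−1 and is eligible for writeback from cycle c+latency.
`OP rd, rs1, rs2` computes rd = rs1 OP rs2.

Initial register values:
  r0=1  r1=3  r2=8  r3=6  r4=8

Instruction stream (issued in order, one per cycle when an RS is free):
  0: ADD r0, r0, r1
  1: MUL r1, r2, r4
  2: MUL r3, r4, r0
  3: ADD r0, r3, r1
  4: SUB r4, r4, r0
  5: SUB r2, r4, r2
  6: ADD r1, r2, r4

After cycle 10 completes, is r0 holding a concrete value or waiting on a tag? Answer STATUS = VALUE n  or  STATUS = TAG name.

STATUS = VALUE 96

  c1: issue ADD r0<-Add1  regs: r0:Add1,r1:3,r2:8,r3:6,r4:8
  c2: issue MUL r1<-Mul1  regs: r0:Add1,r1:Mul1,r2:8,r3:6,r4:8
  c3: CDB Add1=4; issue MUL r3<-Mul2  regs: r0:4,r1:Mul1,r2:8,r3:Mul2,r4:8
  c4: issue ADD r0<-Add1  regs: r0:Add1,r1:Mul1,r2:8,r3:Mul2,r4:8
  c5: issue SUB r4<-Add2  regs: r0:Add1,r1:Mul1,r2:8,r3:Mul2,r4:Add2
  c6: issue SUB r2<-Add3  regs: r0:Add1,r1:Mul1,r2:Add3,r3:Mul2,r4:Add2
  c7: CDB Mul1=64; stall  regs: r0:Add1,r1:64,r2:Add3,r3:Mul2,r4:Add2
  c8: CDB Mul2=32; stall  regs: r0:Add1,r1:64,r2:Add3,r3:32,r4:Add2
  c9: stall  regs: r0:Add1,r1:64,r2:Add3,r3:32,r4:Add2
  c10: CDB Add1=96; issue ADD r1<-Add1  regs: r0:96,r1:Add1,r2:Add3,r3:32,r4:Add2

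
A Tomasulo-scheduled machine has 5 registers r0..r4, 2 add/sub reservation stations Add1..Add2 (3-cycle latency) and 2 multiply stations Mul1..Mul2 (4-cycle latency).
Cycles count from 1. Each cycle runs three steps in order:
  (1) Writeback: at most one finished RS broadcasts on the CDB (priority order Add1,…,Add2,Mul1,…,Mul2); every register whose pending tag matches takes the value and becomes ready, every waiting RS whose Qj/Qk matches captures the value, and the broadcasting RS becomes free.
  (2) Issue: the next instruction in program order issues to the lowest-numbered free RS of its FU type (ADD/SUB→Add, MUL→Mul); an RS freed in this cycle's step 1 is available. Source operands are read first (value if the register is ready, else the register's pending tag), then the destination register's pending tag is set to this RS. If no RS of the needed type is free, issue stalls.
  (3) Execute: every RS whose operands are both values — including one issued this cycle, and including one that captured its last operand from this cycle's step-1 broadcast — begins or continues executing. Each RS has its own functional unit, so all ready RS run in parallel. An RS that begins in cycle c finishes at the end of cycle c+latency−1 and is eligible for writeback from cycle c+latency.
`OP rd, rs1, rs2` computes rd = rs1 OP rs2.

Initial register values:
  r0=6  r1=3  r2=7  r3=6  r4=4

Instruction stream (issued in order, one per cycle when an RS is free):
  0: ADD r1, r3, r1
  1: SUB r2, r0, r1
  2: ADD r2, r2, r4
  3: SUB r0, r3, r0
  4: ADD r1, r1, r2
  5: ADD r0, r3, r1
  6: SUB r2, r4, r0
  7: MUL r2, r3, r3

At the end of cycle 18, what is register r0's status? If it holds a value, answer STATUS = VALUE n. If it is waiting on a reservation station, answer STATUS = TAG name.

STATUS = VALUE 16

c1: issue ADD r1<-Add1 | r0:6,r1:Add1,r2:7,r3:6,r4:4
c2: issue SUB r2<-Add2 | r0:6,r1:Add1,r2:Add2,r3:6,r4:4
c3: stall | r0:6,r1:Add1,r2:Add2,r3:6,r4:4
c4: CDB Add1=9; issue ADD r2<-Add1 | r0:6,r1:9,r2:Add1,r3:6,r4:4
c5: stall | r0:6,r1:9,r2:Add1,r3:6,r4:4
c6: stall | r0:6,r1:9,r2:Add1,r3:6,r4:4
c7: CDB Add2=-3; issue SUB r0<-Add2 | r0:Add2,r1:9,r2:Add1,r3:6,r4:4
c8: stall | r0:Add2,r1:9,r2:Add1,r3:6,r4:4
c9: stall | r0:Add2,r1:9,r2:Add1,r3:6,r4:4
c10: CDB Add1=1; issue ADD r1<-Add1 | r0:Add2,r1:Add1,r2:1,r3:6,r4:4
c11: CDB Add2=0; issue ADD r0<-Add2 | r0:Add2,r1:Add1,r2:1,r3:6,r4:4
c12: stall | r0:Add2,r1:Add1,r2:1,r3:6,r4:4
c13: CDB Add1=10; issue SUB r2<-Add1 | r0:Add2,r1:10,r2:Add1,r3:6,r4:4
c14: issue MUL r2<-Mul1 | r0:Add2,r1:10,r2:Mul1,r3:6,r4:4
c15: - | r0:Add2,r1:10,r2:Mul1,r3:6,r4:4
c16: CDB Add2=16 | r0:16,r1:10,r2:Mul1,r3:6,r4:4
c17: - | r0:16,r1:10,r2:Mul1,r3:6,r4:4
c18: CDB Mul1=36 | r0:16,r1:10,r2:36,r3:6,r4:4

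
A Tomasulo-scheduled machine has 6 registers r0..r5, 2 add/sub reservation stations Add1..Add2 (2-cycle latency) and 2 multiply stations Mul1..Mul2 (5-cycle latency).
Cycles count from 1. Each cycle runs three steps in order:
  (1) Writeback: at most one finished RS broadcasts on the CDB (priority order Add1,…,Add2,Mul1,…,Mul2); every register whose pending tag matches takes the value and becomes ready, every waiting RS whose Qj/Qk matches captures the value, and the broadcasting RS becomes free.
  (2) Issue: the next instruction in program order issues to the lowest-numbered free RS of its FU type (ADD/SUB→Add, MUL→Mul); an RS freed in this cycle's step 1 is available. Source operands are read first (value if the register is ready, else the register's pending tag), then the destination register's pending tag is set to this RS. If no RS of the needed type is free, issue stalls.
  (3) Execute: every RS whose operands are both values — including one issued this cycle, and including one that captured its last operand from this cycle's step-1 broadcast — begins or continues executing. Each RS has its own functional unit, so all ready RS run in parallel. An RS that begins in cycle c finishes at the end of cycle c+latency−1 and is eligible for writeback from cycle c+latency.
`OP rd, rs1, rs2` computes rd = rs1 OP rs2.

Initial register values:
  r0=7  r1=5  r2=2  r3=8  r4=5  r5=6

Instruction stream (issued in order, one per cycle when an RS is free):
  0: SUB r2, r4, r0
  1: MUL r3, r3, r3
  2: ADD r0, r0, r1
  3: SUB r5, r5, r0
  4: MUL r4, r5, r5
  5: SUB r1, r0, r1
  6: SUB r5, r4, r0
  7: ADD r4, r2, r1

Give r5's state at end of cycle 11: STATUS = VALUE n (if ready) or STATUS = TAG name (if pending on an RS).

STATUS = TAG Add2

cycle 1: issue SUB r2<-Add1 // r0:7,r1:5,r2:Add1,r3:8,r4:5,r5:6
cycle 2: issue MUL r3<-Mul1 // r0:7,r1:5,r2:Add1,r3:Mul1,r4:5,r5:6
cycle 3: CDB Add1=-2; issue ADD r0<-Add1 // r0:Add1,r1:5,r2:-2,r3:Mul1,r4:5,r5:6
cycle 4: issue SUB r5<-Add2 // r0:Add1,r1:5,r2:-2,r3:Mul1,r4:5,r5:Add2
cycle 5: CDB Add1=12; issue MUL r4<-Mul2 // r0:12,r1:5,r2:-2,r3:Mul1,r4:Mul2,r5:Add2
cycle 6: issue SUB r1<-Add1 // r0:12,r1:Add1,r2:-2,r3:Mul1,r4:Mul2,r5:Add2
cycle 7: CDB Add2=-6; issue SUB r5<-Add2 // r0:12,r1:Add1,r2:-2,r3:Mul1,r4:Mul2,r5:Add2
cycle 8: CDB Add1=7; issue ADD r4<-Add1 // r0:12,r1:7,r2:-2,r3:Mul1,r4:Add1,r5:Add2
cycle 9: CDB Mul1=64 // r0:12,r1:7,r2:-2,r3:64,r4:Add1,r5:Add2
cycle 10: CDB Add1=5 // r0:12,r1:7,r2:-2,r3:64,r4:5,r5:Add2
cycle 11: - // r0:12,r1:7,r2:-2,r3:64,r4:5,r5:Add2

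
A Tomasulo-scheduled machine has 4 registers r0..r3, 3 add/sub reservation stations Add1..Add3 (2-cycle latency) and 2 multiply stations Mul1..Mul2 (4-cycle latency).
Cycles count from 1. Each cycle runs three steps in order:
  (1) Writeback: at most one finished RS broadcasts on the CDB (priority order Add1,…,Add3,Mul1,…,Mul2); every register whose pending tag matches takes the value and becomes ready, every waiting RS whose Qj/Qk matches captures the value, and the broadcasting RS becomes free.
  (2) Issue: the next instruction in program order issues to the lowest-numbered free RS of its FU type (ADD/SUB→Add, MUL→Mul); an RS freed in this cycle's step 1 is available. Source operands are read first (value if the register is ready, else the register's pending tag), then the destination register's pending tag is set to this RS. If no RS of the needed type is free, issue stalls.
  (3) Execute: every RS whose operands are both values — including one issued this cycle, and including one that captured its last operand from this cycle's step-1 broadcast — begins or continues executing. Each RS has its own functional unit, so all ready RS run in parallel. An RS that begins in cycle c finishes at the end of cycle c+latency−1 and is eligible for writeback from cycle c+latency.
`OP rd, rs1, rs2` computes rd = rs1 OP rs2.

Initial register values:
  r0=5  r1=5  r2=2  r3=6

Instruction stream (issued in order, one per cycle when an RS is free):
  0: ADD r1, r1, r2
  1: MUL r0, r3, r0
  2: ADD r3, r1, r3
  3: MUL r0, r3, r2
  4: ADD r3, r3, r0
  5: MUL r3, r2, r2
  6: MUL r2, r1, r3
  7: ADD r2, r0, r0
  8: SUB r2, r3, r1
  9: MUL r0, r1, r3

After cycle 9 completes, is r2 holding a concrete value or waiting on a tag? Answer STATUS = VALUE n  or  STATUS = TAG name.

STATUS = TAG Mul2

  c1: issue ADD r1<-Add1  regs: r0:5,r1:Add1,r2:2,r3:6
  c2: issue MUL r0<-Mul1  regs: r0:Mul1,r1:Add1,r2:2,r3:6
  c3: CDB Add1=7; issue ADD r3<-Add1  regs: r0:Mul1,r1:7,r2:2,r3:Add1
  c4: issue MUL r0<-Mul2  regs: r0:Mul2,r1:7,r2:2,r3:Add1
  c5: CDB Add1=13; issue ADD r3<-Add1  regs: r0:Mul2,r1:7,r2:2,r3:Add1
  c6: CDB Mul1=30; issue MUL r3<-Mul1  regs: r0:Mul2,r1:7,r2:2,r3:Mul1
  c7: stall  regs: r0:Mul2,r1:7,r2:2,r3:Mul1
  c8: stall  regs: r0:Mul2,r1:7,r2:2,r3:Mul1
  c9: CDB Mul2=26; issue MUL r2<-Mul2  regs: r0:26,r1:7,r2:Mul2,r3:Mul1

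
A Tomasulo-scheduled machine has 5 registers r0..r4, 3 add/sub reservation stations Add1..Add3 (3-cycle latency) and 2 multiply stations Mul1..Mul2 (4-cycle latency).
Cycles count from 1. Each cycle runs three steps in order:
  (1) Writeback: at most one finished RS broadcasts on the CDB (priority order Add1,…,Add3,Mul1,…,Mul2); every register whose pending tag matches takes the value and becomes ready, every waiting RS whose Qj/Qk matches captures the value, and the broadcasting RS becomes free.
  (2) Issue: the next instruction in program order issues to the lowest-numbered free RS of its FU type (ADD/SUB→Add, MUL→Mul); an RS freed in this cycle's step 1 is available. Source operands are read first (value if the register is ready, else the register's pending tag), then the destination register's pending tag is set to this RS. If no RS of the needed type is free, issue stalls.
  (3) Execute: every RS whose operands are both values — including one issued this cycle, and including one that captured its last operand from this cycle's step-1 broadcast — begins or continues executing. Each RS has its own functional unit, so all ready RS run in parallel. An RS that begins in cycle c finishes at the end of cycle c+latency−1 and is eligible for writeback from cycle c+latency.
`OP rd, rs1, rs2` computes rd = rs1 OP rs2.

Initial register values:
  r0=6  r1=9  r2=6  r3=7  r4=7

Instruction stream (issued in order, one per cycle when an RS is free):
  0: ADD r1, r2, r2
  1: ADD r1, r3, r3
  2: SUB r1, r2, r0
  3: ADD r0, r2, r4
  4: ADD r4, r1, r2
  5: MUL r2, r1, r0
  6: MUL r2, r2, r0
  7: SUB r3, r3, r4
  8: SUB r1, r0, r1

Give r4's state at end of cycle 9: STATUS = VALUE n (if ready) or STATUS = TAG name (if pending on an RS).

cycle 1: issue ADD r1<-Add1 // r0:6,r1:Add1,r2:6,r3:7,r4:7
cycle 2: issue ADD r1<-Add2 // r0:6,r1:Add2,r2:6,r3:7,r4:7
cycle 3: issue SUB r1<-Add3 // r0:6,r1:Add3,r2:6,r3:7,r4:7
cycle 4: CDB Add1=12; issue ADD r0<-Add1 // r0:Add1,r1:Add3,r2:6,r3:7,r4:7
cycle 5: CDB Add2=14; issue ADD r4<-Add2 // r0:Add1,r1:Add3,r2:6,r3:7,r4:Add2
cycle 6: CDB Add3=0; issue MUL r2<-Mul1 // r0:Add1,r1:0,r2:Mul1,r3:7,r4:Add2
cycle 7: CDB Add1=13; issue MUL r2<-Mul2 // r0:13,r1:0,r2:Mul2,r3:7,r4:Add2
cycle 8: issue SUB r3<-Add1 // r0:13,r1:0,r2:Mul2,r3:Add1,r4:Add2
cycle 9: CDB Add2=6; issue SUB r1<-Add2 // r0:13,r1:Add2,r2:Mul2,r3:Add1,r4:6

STATUS = VALUE 6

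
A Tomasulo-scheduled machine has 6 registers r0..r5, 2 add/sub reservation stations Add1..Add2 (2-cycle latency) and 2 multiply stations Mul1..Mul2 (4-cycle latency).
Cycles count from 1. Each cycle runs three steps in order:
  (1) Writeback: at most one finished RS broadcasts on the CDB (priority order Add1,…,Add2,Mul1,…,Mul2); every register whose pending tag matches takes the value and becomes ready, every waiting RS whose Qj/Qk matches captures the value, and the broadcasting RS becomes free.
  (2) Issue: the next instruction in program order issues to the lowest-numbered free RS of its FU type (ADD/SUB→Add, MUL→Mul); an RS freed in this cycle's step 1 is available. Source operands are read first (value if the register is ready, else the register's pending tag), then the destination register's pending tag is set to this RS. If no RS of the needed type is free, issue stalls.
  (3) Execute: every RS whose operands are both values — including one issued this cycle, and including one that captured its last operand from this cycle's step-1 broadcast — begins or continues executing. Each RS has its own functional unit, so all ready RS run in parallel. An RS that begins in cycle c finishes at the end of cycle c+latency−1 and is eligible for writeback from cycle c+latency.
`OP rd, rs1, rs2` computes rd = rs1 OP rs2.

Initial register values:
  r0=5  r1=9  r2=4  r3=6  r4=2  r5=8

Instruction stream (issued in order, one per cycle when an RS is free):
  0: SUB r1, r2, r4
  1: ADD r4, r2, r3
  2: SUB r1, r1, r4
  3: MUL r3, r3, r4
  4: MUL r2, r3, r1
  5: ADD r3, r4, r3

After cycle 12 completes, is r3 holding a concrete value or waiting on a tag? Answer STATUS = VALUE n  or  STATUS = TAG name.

STATUS = VALUE 70

  c1: issue SUB r1<-Add1  regs: r0:5,r1:Add1,r2:4,r3:6,r4:2,r5:8
  c2: issue ADD r4<-Add2  regs: r0:5,r1:Add1,r2:4,r3:6,r4:Add2,r5:8
  c3: CDB Add1=2; issue SUB r1<-Add1  regs: r0:5,r1:Add1,r2:4,r3:6,r4:Add2,r5:8
  c4: CDB Add2=10; issue MUL r3<-Mul1  regs: r0:5,r1:Add1,r2:4,r3:Mul1,r4:10,r5:8
  c5: issue MUL r2<-Mul2  regs: r0:5,r1:Add1,r2:Mul2,r3:Mul1,r4:10,r5:8
  c6: CDB Add1=-8; issue ADD r3<-Add1  regs: r0:5,r1:-8,r2:Mul2,r3:Add1,r4:10,r5:8
  c7: -  regs: r0:5,r1:-8,r2:Mul2,r3:Add1,r4:10,r5:8
  c8: CDB Mul1=60  regs: r0:5,r1:-8,r2:Mul2,r3:Add1,r4:10,r5:8
  c9: -  regs: r0:5,r1:-8,r2:Mul2,r3:Add1,r4:10,r5:8
  c10: CDB Add1=70  regs: r0:5,r1:-8,r2:Mul2,r3:70,r4:10,r5:8
  c11: -  regs: r0:5,r1:-8,r2:Mul2,r3:70,r4:10,r5:8
  c12: CDB Mul2=-480  regs: r0:5,r1:-8,r2:-480,r3:70,r4:10,r5:8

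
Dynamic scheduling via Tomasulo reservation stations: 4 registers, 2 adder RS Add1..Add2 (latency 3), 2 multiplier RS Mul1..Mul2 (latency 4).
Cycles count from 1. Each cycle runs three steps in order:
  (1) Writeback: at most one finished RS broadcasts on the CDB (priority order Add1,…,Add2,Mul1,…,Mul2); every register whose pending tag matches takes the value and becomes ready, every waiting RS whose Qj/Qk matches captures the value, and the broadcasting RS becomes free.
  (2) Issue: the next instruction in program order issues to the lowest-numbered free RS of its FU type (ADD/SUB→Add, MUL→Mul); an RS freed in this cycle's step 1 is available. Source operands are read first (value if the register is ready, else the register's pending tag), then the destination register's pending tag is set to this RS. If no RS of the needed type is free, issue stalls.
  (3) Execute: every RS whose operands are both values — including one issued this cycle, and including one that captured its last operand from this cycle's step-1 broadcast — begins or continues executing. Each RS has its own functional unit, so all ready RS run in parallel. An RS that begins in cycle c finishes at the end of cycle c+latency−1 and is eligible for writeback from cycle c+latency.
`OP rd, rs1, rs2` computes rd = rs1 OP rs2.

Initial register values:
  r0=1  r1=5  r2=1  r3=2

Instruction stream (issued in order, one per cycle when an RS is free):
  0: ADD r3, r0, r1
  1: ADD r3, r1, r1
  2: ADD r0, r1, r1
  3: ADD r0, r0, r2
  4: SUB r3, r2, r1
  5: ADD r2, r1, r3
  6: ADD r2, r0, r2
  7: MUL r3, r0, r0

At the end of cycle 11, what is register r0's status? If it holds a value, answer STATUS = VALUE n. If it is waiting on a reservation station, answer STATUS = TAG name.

STATUS = VALUE 11

c1: issue ADD r3<-Add1 | r0:1,r1:5,r2:1,r3:Add1
c2: issue ADD r3<-Add2 | r0:1,r1:5,r2:1,r3:Add2
c3: stall | r0:1,r1:5,r2:1,r3:Add2
c4: CDB Add1=6; issue ADD r0<-Add1 | r0:Add1,r1:5,r2:1,r3:Add2
c5: CDB Add2=10; issue ADD r0<-Add2 | r0:Add2,r1:5,r2:1,r3:10
c6: stall | r0:Add2,r1:5,r2:1,r3:10
c7: CDB Add1=10; issue SUB r3<-Add1 | r0:Add2,r1:5,r2:1,r3:Add1
c8: stall | r0:Add2,r1:5,r2:1,r3:Add1
c9: stall | r0:Add2,r1:5,r2:1,r3:Add1
c10: CDB Add1=-4; issue ADD r2<-Add1 | r0:Add2,r1:5,r2:Add1,r3:-4
c11: CDB Add2=11; issue ADD r2<-Add2 | r0:11,r1:5,r2:Add2,r3:-4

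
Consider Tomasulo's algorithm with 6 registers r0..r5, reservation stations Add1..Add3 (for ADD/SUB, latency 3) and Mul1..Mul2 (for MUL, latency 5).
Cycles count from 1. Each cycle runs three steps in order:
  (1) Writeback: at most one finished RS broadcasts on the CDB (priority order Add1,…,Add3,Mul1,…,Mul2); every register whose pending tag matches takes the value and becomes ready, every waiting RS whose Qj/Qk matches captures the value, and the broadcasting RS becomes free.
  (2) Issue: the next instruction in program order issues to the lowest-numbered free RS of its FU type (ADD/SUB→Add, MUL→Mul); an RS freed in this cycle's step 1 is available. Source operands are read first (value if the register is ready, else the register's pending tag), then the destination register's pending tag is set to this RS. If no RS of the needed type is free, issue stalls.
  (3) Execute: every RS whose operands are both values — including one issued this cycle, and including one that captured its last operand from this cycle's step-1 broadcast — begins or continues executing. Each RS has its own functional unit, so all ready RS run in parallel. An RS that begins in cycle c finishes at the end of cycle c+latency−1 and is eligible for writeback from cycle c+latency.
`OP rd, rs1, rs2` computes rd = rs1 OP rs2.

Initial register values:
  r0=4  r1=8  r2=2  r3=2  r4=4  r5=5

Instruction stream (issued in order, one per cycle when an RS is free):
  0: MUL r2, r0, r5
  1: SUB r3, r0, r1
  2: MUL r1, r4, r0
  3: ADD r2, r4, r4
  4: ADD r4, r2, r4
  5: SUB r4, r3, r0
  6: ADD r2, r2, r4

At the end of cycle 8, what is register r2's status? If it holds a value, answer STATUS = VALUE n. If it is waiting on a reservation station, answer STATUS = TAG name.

STATUS = TAG Add2

  c1: issue MUL r2<-Mul1  regs: r0:4,r1:8,r2:Mul1,r3:2,r4:4,r5:5
  c2: issue SUB r3<-Add1  regs: r0:4,r1:8,r2:Mul1,r3:Add1,r4:4,r5:5
  c3: issue MUL r1<-Mul2  regs: r0:4,r1:Mul2,r2:Mul1,r3:Add1,r4:4,r5:5
  c4: issue ADD r2<-Add2  regs: r0:4,r1:Mul2,r2:Add2,r3:Add1,r4:4,r5:5
  c5: CDB Add1=-4; issue ADD r4<-Add1  regs: r0:4,r1:Mul2,r2:Add2,r3:-4,r4:Add1,r5:5
  c6: CDB Mul1=20; issue SUB r4<-Add3  regs: r0:4,r1:Mul2,r2:Add2,r3:-4,r4:Add3,r5:5
  c7: CDB Add2=8; issue ADD r2<-Add2  regs: r0:4,r1:Mul2,r2:Add2,r3:-4,r4:Add3,r5:5
  c8: CDB Mul2=16  regs: r0:4,r1:16,r2:Add2,r3:-4,r4:Add3,r5:5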